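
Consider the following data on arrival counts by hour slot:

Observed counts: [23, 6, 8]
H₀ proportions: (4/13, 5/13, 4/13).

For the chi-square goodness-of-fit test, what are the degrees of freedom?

degrees of freedom = 2

df = k − 1 = 3 − 1 = 2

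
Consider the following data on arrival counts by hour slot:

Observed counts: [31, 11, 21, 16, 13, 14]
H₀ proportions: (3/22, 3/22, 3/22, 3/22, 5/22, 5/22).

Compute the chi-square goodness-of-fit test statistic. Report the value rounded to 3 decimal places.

test statistic = 32.226

n = 106; E_i = n·p_i = [14.45, 14.45, 14.45, 14.45, 24.09, 24.09]
χ² = (31−14.45)²/14.45 + (11−14.45)²/14.45 + (21−14.45)²/14.45 + (16−14.45)²/14.45 + (13−24.09)²/24.09 + (14−24.09)²/24.09 = 32.2264
df = 5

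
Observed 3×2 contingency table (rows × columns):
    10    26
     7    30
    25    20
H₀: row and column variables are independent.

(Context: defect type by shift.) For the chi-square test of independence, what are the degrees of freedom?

degrees of freedom = 2

df = (r−1)(c−1) = (3−1)·(2−1) = 2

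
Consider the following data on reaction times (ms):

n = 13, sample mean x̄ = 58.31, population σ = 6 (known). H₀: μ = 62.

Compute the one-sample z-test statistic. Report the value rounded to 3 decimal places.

test statistic = -2.217

SE = σ/√n = 6/√13 = 1.6641
z = (x̄−μ₀)/SE = (58.31−62)/1.6641 = -2.2174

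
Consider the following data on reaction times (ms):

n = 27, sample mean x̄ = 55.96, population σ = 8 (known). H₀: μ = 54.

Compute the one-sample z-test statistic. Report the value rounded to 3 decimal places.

test statistic = 1.273

SE = σ/√n = 8/√27 = 1.5396
z = (x̄−μ₀)/SE = (55.96−54)/1.5396 = 1.2731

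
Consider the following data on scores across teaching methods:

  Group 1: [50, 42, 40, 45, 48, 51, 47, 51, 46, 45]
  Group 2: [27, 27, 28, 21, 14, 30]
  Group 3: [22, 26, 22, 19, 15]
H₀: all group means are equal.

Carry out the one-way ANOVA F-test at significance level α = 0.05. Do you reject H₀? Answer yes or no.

reject H₀: yes

Group means [46.50, 24.50, 20.80], grand mean 34.095
SSB = Σnᵢ(x̄ᵢ−x̄)² = 2975.010; SSW = ΣΣ(x−x̄ᵢ)² = 366.800
MSB = 2975.010/2 = 1487.5048; MSW = 366.800/18 = 20.3778
F = MSB/MSW = 72.9964
df = (2, 18)
p-value (upper-tail) = 0.00000
At α=0.05: p < α → reject H₀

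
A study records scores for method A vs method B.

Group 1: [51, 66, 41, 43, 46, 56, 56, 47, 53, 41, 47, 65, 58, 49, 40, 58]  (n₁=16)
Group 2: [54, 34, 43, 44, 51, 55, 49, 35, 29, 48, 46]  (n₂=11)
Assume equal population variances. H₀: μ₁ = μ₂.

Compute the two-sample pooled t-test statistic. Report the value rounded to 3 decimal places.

test statistic = 2.050

x̄₁=51.062, s₁=8.242, n₁=16
x̄₂=44.364, s₂=8.488, n₂=11
s_p² = [15·8.242² + 10·8.488²]/25 = 69.5793
SE = √(s_p²·(1/16+1/11)) = 3.2671
t = (51.062−44.364)/3.2671 = 2.0504
df = 25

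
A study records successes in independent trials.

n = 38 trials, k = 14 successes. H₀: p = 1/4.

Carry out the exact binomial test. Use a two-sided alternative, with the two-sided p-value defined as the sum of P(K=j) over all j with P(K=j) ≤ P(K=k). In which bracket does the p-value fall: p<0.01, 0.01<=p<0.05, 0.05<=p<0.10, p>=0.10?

Exact binomial: n=38, k=14, p₀=1/4=0.2500
P(X=j) = C(n,j)·p₀^j·(1−p₀)^(n−j); p = Σ P(X=j) over j with P(X=j) ≤ P(X=14)
p-value (two-sided) = 0.09449
→ bracket: 0.05<=p<0.10

p-value bracket: 0.05<=p<0.10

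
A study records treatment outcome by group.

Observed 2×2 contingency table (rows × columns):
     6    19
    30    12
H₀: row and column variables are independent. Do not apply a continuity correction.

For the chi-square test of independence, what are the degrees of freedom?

degrees of freedom = 1

df = (r−1)(c−1) = (2−1)·(2−1) = 1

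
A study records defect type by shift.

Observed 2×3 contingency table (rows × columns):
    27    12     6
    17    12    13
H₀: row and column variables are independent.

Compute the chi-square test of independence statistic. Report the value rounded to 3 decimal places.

test statistic = 4.754

Row totals [45, 42], col totals [44, 24, 19], n=87
χ² = (27−22.76)²/22.76 + (12−12.41)²/12.41 + (6−9.83)²/9.83 + (17−21.24)²/21.24 + (12−11.59)²/11.59 + (13−9.17)²/9.17 = 4.7539
df = 2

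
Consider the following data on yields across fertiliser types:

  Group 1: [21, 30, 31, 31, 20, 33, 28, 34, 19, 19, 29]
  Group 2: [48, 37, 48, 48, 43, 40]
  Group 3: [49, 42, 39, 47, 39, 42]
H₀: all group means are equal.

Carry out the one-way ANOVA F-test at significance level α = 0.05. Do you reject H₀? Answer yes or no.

reject H₀: yes

Group means [26.82, 44.00, 43.00], grand mean 35.522
SSB = Σnᵢ(x̄ᵢ−x̄)² = 1600.103; SSW = ΣΣ(x−x̄ᵢ)² = 543.636
MSB = 1600.103/2 = 800.0514; MSW = 543.636/20 = 27.1818
F = MSB/MSW = 29.4333
df = (2, 20)
p-value (upper-tail) = 0.00000
At α=0.05: p < α → reject H₀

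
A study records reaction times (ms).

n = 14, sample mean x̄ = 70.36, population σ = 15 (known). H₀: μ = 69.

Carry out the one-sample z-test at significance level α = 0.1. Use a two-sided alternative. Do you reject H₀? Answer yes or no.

reject H₀: no

SE = σ/√n = 15/√14 = 4.0089
z = (x̄−μ₀)/SE = (70.36−69)/4.0089 = 0.3392
p-value (two-sided) = 0.73443
At α=0.1: p ≥ α → fail to reject H₀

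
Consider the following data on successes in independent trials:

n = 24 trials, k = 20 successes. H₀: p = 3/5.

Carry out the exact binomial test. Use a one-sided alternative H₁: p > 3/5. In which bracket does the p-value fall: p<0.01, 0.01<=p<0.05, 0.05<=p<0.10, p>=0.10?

Exact binomial: n=24, k=20, p₀=3/5=0.6000
P(X≥20) from Σ C(n,i)·p₀^i·(1−p₀)^(n−i)
p-value (one-sided, H₁ greater) = 0.01345
→ bracket: 0.01<=p<0.05

p-value bracket: 0.01<=p<0.05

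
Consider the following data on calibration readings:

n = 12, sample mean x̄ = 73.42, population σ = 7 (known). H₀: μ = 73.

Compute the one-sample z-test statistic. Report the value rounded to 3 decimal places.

SE = σ/√n = 7/√12 = 2.0207
z = (x̄−μ₀)/SE = (73.42−73)/2.0207 = 0.2078

test statistic = 0.208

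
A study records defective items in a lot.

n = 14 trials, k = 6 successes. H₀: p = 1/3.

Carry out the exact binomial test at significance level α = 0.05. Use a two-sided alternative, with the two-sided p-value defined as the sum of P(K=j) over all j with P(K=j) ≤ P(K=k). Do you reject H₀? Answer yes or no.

reject H₀: no

Exact binomial: n=14, k=6, p₀=1/3=0.3333
P(X=j) = C(n,j)·p₀^j·(1−p₀)^(n−j); p = Σ P(X=j) over j with P(X=j) ≤ P(X=6)
p-value (two-sided) = 0.57139
At α=0.05: p ≥ α → fail to reject H₀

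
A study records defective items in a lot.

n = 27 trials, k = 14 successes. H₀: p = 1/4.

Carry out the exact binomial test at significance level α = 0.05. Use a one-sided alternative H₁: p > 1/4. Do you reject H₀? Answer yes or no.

Exact binomial: n=27, k=14, p₀=1/4=0.2500
P(X≥14) from Σ C(n,i)·p₀^i·(1−p₀)^(n−i)
p-value (one-sided, H₁ greater) = 0.00245
At α=0.05: p < α → reject H₀

reject H₀: yes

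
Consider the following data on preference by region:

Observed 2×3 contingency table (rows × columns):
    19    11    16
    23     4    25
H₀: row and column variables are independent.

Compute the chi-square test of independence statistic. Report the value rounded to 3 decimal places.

Row totals [46, 52], col totals [42, 15, 41], n=98
χ² = (19−19.71)²/19.71 + (11−7.04)²/7.04 + (16−19.24)²/19.24 + (23−22.29)²/22.29 + (4−7.96)²/7.96 + (25−21.76)²/21.76 = 5.2757
df = 2

test statistic = 5.276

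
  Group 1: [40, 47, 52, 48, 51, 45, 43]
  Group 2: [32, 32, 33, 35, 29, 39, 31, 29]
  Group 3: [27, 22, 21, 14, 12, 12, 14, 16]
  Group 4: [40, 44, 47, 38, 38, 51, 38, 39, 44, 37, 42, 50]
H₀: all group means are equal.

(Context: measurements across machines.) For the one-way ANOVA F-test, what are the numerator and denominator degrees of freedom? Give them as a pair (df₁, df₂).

k = 4 groups, N = 35 total
df = (k−1, N−k) = (4−1, 35−4) = (3, 31)

degrees of freedom = [3, 31]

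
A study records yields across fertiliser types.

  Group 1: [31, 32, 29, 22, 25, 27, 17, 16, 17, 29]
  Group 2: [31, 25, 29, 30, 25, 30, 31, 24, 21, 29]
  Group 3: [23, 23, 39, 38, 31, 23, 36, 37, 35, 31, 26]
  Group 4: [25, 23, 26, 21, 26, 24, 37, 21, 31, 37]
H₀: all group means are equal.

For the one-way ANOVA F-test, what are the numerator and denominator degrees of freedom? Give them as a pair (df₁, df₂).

k = 4 groups, N = 41 total
df = (k−1, N−k) = (4−1, 41−4) = (3, 37)

degrees of freedom = [3, 37]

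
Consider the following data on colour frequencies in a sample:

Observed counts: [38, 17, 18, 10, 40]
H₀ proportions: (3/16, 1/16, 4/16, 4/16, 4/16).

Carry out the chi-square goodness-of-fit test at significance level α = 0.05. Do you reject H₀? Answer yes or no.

n = 123; E_i = n·p_i = [23.06, 7.69, 30.75, 30.75, 30.75]
χ² = (38−23.06)²/23.06 + (17−7.69)²/7.69 + (18−30.75)²/30.75 + (10−30.75)²/30.75 + (40−30.75)²/30.75 = 43.0271
df = 4
p-value (upper-tail) = 0.00000
At α=0.05: p < α → reject H₀

reject H₀: yes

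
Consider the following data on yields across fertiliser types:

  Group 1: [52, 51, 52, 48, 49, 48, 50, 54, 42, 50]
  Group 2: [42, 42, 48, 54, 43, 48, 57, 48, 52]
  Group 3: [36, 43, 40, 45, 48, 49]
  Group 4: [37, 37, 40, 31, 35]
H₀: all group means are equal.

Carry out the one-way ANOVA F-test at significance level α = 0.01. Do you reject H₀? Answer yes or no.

reject H₀: yes

Group means [49.60, 48.22, 43.50, 36.00], grand mean 45.700
SSB = Σnᵢ(x̄ᵢ−x̄)² = 708.844; SSW = ΣΣ(x−x̄ᵢ)² = 491.456
MSB = 708.844/3 = 236.2815; MSW = 491.456/26 = 18.9021
F = MSB/MSW = 12.5003
df = (3, 26)
p-value (upper-tail) = 0.00003
At α=0.01: p < α → reject H₀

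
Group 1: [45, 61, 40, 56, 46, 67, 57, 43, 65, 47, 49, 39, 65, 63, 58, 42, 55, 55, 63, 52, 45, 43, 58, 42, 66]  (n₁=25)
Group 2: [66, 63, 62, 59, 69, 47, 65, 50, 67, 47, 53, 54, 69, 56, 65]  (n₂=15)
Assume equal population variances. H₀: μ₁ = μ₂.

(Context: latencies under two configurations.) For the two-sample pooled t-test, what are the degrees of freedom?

degrees of freedom = 38

df = n₁ + n₂ − 2 = 25 + 15 − 2 = 38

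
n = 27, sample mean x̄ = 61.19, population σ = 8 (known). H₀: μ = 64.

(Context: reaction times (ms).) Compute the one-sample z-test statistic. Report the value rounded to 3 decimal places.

test statistic = -1.825

SE = σ/√n = 8/√27 = 1.5396
z = (x̄−μ₀)/SE = (61.19−64)/1.5396 = -1.8251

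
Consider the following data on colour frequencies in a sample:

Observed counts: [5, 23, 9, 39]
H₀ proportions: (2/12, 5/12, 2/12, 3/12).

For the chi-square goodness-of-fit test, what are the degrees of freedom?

degrees of freedom = 3

df = k − 1 = 4 − 1 = 3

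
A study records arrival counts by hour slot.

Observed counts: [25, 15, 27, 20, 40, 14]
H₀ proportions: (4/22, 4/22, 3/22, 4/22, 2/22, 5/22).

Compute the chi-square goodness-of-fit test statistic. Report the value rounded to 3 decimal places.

n = 141; E_i = n·p_i = [25.64, 25.64, 19.23, 25.64, 12.82, 32.05]
χ² = (25−25.64)²/25.64 + (15−25.64)²/25.64 + (27−19.23)²/19.23 + (20−25.64)²/25.64 + (40−12.82)²/12.82 + (14−32.05)²/32.05 = 76.6128
df = 5

test statistic = 76.613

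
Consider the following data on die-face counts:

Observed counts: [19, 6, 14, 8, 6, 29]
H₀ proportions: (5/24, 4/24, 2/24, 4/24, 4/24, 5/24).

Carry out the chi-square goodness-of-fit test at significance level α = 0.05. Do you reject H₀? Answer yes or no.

n = 82; E_i = n·p_i = [17.08, 13.67, 6.83, 13.67, 13.67, 17.08]
χ² = (19−17.08)²/17.08 + (6−13.67)²/13.67 + (14−6.83)²/6.83 + (8−13.67)²/13.67 + (6−13.67)²/13.67 + (29−17.08)²/17.08 = 26.9951
df = 5
p-value (upper-tail) = 0.00006
At α=0.05: p < α → reject H₀

reject H₀: yes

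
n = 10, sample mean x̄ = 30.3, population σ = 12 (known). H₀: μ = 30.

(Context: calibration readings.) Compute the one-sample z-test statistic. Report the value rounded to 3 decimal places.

SE = σ/√n = 12/√10 = 3.7947
z = (x̄−μ₀)/SE = (30.3−30)/3.7947 = 0.0791

test statistic = 0.079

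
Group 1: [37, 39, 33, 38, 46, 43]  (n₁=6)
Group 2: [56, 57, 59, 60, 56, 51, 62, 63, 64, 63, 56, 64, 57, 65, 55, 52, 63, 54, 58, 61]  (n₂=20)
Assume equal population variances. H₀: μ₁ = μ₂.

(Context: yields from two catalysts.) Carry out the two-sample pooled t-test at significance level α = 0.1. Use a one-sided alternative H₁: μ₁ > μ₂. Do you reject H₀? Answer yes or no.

x̄₁=39.333, s₁=4.590, n₁=6
x̄₂=58.800, s₂=4.213, n₂=20
s_p² = [5·4.590² + 19·4.213²]/24 = 18.4389
SE = √(s_p²·(1/6+1/20)) = 1.9988
t = (39.333−58.800)/1.9988 = -9.7393
df = 24
p-value (one-sided, H₁ greater) = 1.00000
At α=0.1: p ≥ α → fail to reject H₀

reject H₀: no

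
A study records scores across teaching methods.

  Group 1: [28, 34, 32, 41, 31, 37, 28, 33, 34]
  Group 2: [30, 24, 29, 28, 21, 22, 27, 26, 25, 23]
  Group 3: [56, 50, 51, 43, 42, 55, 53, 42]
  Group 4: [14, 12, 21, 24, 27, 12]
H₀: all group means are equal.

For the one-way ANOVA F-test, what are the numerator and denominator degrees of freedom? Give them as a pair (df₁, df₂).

k = 4 groups, N = 33 total
df = (k−1, N−k) = (4−1, 33−4) = (3, 29)

degrees of freedom = [3, 29]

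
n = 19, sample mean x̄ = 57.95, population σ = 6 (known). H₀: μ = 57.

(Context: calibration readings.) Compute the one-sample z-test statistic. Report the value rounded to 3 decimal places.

test statistic = 0.690

SE = σ/√n = 6/√19 = 1.3765
z = (x̄−μ₀)/SE = (57.95−57)/1.3765 = 0.6902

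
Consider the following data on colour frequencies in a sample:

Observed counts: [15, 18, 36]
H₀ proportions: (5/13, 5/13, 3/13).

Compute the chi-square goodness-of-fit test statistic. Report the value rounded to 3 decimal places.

test statistic = 33.078

n = 69; E_i = n·p_i = [26.54, 26.54, 15.92]
χ² = (15−26.54)²/26.54 + (18−26.54)²/26.54 + (36−15.92)²/15.92 = 33.0783
df = 2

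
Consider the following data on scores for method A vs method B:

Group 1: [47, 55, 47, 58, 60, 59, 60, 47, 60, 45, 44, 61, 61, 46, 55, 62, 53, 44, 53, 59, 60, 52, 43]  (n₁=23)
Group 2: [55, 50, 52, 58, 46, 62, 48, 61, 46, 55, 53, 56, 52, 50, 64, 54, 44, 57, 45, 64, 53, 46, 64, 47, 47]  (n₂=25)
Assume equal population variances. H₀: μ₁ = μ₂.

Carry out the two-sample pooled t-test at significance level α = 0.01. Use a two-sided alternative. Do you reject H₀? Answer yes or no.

reject H₀: no

x̄₁=53.522, s₁=6.701, n₁=23
x̄₂=53.160, s₂=6.375, n₂=25
s_p² = [22·6.701² + 24·6.375²]/46 = 42.6761
SE = √(s_p²·(1/23+1/25)) = 1.8875
t = (53.522−53.160)/1.8875 = 0.1917
df = 46
p-value (two-sided) = 0.84886
At α=0.01: p ≥ α → fail to reject H₀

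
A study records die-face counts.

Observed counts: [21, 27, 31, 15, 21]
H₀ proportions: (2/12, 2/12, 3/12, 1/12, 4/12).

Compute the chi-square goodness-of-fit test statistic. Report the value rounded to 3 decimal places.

test statistic = 14.452

n = 115; E_i = n·p_i = [19.17, 19.17, 28.75, 9.58, 38.33]
χ² = (21−19.17)²/19.17 + (27−19.17)²/19.17 + (31−28.75)²/28.75 + (15−9.58)²/9.58 + (21−38.33)²/38.33 = 14.4522
df = 4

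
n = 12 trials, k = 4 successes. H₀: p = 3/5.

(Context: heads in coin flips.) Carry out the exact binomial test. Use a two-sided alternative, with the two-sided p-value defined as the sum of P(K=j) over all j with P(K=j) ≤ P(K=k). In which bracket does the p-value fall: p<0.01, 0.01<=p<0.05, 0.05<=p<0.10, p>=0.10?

p-value bracket: 0.05<=p<0.10

Exact binomial: n=12, k=4, p₀=3/5=0.6000
P(X=j) = C(n,j)·p₀^j·(1−p₀)^(n−j); p = Σ P(X=j) over j with P(X=j) ≤ P(X=4)
p-value (two-sided) = 0.07690
→ bracket: 0.05<=p<0.10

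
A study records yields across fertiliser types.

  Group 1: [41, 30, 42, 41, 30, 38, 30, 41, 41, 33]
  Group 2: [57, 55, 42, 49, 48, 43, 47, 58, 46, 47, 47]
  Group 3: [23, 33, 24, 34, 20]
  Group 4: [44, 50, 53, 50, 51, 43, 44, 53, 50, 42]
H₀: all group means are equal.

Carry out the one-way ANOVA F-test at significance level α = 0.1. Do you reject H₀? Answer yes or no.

Group means [36.70, 49.00, 26.80, 48.00], grand mean 42.222
SSB = Σnᵢ(x̄ᵢ−x̄)² = 2333.322; SSW = ΣΣ(x−x̄ᵢ)² = 862.900
MSB = 2333.322/3 = 777.7741; MSW = 862.900/32 = 26.9656
F = MSB/MSW = 28.8432
df = (3, 32)
p-value (upper-tail) = 0.00000
At α=0.1: p < α → reject H₀

reject H₀: yes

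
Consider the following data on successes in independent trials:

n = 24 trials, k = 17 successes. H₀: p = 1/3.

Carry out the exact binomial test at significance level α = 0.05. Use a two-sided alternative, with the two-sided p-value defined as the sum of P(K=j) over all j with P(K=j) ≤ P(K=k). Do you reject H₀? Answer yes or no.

Exact binomial: n=24, k=17, p₀=1/3=0.3333
P(X=j) = C(n,j)·p₀^j·(1−p₀)^(n−j); p = Σ P(X=j) over j with P(X=j) ≤ P(X=17)
p-value (two-sided) = 0.00025
At α=0.05: p < α → reject H₀

reject H₀: yes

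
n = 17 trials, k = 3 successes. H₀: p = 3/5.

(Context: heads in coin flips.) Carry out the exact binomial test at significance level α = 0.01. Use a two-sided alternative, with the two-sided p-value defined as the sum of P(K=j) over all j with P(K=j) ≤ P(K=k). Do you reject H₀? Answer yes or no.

reject H₀: yes

Exact binomial: n=17, k=3, p₀=3/5=0.6000
P(X=j) = C(n,j)·p₀^j·(1−p₀)^(n−j); p = Σ P(X=j) over j with P(X=j) ≤ P(X=3)
p-value (two-sided) = 0.00062
At α=0.01: p < α → reject H₀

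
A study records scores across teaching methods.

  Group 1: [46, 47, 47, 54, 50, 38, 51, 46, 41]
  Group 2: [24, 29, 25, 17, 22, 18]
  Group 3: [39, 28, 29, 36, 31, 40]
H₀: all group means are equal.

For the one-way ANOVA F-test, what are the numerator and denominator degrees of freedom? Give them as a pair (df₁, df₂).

degrees of freedom = [2, 18]

k = 3 groups, N = 21 total
df = (k−1, N−k) = (3−1, 21−3) = (2, 18)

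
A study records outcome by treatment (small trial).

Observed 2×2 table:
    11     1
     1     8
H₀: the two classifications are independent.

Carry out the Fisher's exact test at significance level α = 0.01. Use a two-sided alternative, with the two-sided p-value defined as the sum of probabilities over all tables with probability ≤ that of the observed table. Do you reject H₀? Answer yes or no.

Margins: r₁=12, r₂=9, c₁=12, c₂=9, n=21
p_obs = C(12,11)·C(9,1)/C(21,12); sum pmf over tables with pmf ≤ p_obs
p-value (two-sided) = 0.00037
At α=0.01: p < α → reject H₀

reject H₀: yes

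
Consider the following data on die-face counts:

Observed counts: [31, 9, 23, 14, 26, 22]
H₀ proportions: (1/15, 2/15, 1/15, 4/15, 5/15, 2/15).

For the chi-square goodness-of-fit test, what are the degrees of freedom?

degrees of freedom = 5

df = k − 1 = 6 − 1 = 5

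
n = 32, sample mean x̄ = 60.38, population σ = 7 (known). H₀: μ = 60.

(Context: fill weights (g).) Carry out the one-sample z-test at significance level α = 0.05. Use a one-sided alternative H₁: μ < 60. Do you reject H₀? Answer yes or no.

reject H₀: no

SE = σ/√n = 7/√32 = 1.2374
z = (x̄−μ₀)/SE = (60.38−60)/1.2374 = 0.3071
p-value (one-sided, H₁ less) = 0.62061
At α=0.05: p ≥ α → fail to reject H₀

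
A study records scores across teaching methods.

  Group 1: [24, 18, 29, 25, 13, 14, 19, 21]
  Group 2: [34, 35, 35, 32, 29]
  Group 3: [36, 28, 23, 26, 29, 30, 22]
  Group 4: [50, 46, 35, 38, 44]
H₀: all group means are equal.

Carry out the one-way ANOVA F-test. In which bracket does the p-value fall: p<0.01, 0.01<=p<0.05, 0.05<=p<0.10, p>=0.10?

Group means [20.38, 33.00, 27.71, 42.60], grand mean 29.400
SSB = Σnᵢ(x̄ᵢ−x̄)² = 1607.496; SSW = ΣΣ(x−x̄ᵢ)² = 518.504
MSB = 1607.496/3 = 535.8321; MSW = 518.504/21 = 24.6906
F = MSB/MSW = 21.7018
df = (3, 21)
p-value (upper-tail) = 0.00000
→ bracket: p<0.01

p-value bracket: p<0.01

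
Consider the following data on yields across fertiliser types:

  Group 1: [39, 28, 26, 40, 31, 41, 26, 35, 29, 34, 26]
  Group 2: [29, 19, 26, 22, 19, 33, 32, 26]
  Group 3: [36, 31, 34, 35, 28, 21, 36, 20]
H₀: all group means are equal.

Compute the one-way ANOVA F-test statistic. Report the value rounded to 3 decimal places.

Group means [32.27, 25.75, 30.12], grand mean 29.704
SSB = Σnᵢ(x̄ᵢ−x̄)² = 199.073; SSW = ΣΣ(x−x̄ᵢ)² = 846.557
MSB = 199.073/2 = 99.5364; MSW = 846.557/24 = 35.2732
F = MSB/MSW = 2.8219
df = (2, 24)

test statistic = 2.822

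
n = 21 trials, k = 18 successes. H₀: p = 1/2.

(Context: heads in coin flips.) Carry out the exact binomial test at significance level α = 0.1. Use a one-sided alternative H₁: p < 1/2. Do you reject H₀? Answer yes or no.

reject H₀: no

Exact binomial: n=21, k=18, p₀=1/2=0.5000
P(X≤18) from Σ C(n,i)·p₀^i·(1−p₀)^(n−i)
p-value (one-sided, H₁ less) = 0.99989
At α=0.1: p ≥ α → fail to reject H₀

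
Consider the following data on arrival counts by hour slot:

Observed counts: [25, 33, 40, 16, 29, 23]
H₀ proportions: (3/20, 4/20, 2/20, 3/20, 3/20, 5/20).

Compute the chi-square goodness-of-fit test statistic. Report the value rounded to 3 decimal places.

test statistic = 45.090

n = 166; E_i = n·p_i = [24.90, 33.20, 16.60, 24.90, 24.90, 41.50]
χ² = (25−24.90)²/24.90 + (33−33.20)²/33.20 + (40−16.60)²/16.60 + (16−24.90)²/24.90 + (29−24.90)²/24.90 + (23−41.50)²/41.50 = 45.0904
df = 5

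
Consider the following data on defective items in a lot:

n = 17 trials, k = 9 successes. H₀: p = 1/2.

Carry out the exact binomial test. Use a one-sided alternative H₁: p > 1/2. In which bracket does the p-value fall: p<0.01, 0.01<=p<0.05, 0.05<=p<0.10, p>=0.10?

p-value bracket: p>=0.10

Exact binomial: n=17, k=9, p₀=1/2=0.5000
P(X≥9) from Σ C(n,i)·p₀^i·(1−p₀)^(n−i)
p-value (one-sided, H₁ greater) = 0.50000
→ bracket: p>=0.10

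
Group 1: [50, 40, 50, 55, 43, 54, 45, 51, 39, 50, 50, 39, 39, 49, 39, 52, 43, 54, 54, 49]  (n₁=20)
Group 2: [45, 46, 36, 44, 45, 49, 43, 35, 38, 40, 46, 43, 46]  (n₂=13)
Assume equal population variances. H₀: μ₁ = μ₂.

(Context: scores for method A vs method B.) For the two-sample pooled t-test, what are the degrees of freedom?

degrees of freedom = 31

df = n₁ + n₂ − 2 = 20 + 13 − 2 = 31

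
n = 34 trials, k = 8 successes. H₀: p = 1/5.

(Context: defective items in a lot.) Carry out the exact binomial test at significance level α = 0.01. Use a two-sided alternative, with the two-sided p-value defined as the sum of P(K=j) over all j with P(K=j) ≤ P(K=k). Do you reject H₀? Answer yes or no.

reject H₀: no

Exact binomial: n=34, k=8, p₀=1/5=0.2000
P(X=j) = C(n,j)·p₀^j·(1−p₀)^(n−j); p = Σ P(X=j) over j with P(X=j) ≤ P(X=8)
p-value (two-sided) = 0.66702
At α=0.01: p ≥ α → fail to reject H₀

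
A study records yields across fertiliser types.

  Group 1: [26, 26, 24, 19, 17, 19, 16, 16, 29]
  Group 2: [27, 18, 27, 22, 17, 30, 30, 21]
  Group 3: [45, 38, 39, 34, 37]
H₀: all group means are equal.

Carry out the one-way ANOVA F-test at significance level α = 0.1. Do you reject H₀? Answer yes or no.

Group means [21.33, 24.00, 38.60], grand mean 26.227
SSB = Σnᵢ(x̄ᵢ−x̄)² = 1020.664; SSW = ΣΣ(x−x̄ᵢ)² = 449.200
MSB = 1020.664/2 = 510.3318; MSW = 449.200/19 = 23.6421
F = MSB/MSW = 21.5857
df = (2, 19)
p-value (upper-tail) = 0.00001
At α=0.1: p < α → reject H₀

reject H₀: yes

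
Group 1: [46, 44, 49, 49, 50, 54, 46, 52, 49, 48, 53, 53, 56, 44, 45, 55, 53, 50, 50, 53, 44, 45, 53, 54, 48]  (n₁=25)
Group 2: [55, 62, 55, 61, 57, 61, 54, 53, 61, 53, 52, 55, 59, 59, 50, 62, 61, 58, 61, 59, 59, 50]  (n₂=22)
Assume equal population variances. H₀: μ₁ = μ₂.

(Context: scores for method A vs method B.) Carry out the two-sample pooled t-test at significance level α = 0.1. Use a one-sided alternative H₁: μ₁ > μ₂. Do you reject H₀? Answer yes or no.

reject H₀: no

x̄₁=49.720, s₁=3.770, n₁=25
x̄₂=57.136, s₂=3.919, n₂=22
s_p² = [24·3.770² + 21·3.919²]/45 = 14.7474
SE = √(s_p²·(1/25+1/22)) = 1.1226
t = (49.720−57.136)/1.1226 = -6.6064
df = 45
p-value (one-sided, H₁ greater) = 1.00000
At α=0.1: p ≥ α → fail to reject H₀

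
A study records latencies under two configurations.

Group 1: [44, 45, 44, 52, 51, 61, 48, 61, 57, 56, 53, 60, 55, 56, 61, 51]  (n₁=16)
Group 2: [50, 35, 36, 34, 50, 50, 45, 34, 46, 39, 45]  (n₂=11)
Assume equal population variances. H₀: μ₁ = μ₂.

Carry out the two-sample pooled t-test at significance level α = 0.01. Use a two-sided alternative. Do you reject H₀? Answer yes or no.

x̄₁=53.438, s₁=5.977, n₁=16
x̄₂=42.182, s₂=6.691, n₂=11
s_p² = [15·5.977² + 10·6.691²]/25 = 39.3430
SE = √(s_p²·(1/16+1/11)) = 2.4567
t = (53.438−42.182)/2.4567 = 4.5816
df = 25
p-value (two-sided) = 0.00011
At α=0.01: p < α → reject H₀

reject H₀: yes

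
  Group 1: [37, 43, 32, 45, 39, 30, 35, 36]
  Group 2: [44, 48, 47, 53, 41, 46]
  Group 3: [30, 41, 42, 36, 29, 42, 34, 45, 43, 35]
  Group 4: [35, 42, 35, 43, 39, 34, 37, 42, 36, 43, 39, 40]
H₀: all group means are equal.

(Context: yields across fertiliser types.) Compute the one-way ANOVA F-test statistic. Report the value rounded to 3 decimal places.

test statistic = 5.991

Group means [37.12, 46.50, 37.70, 38.75], grand mean 39.389
SSB = Σnᵢ(x̄ᵢ−x̄)² = 377.831; SSW = ΣΣ(x−x̄ᵢ)² = 672.725
MSB = 377.831/3 = 125.9435; MSW = 672.725/32 = 21.0227
F = MSB/MSW = 5.9908
df = (3, 32)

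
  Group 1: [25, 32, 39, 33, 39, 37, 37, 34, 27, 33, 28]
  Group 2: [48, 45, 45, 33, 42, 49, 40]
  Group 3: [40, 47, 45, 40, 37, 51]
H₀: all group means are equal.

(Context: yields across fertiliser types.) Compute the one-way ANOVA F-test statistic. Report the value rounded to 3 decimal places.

Group means [33.09, 43.14, 43.33], grand mean 38.583
SSB = Σnᵢ(x̄ᵢ−x̄)² = 612.734; SSW = ΣΣ(x−x̄ᵢ)² = 547.100
MSB = 612.734/2 = 306.3669; MSW = 547.100/21 = 26.0524
F = MSB/MSW = 11.7597
df = (2, 21)

test statistic = 11.760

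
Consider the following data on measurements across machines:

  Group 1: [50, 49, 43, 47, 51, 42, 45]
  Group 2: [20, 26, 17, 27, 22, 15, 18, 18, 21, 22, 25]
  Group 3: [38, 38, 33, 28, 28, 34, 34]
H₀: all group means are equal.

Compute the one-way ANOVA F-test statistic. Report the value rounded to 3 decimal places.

test statistic = 96.670

Group means [46.71, 21.00, 33.29], grand mean 31.640
SSB = Σnᵢ(x̄ᵢ−x̄)² = 2854.903; SSW = ΣΣ(x−x̄ᵢ)² = 324.857
MSB = 2854.903/2 = 1427.4514; MSW = 324.857/22 = 14.7662
F = MSB/MSW = 96.6700
df = (2, 22)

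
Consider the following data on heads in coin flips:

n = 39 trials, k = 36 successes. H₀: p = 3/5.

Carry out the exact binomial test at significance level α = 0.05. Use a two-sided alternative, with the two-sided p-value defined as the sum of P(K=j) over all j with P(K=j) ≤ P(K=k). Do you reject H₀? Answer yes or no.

reject H₀: yes

Exact binomial: n=39, k=36, p₀=3/5=0.6000
P(X=j) = C(n,j)·p₀^j·(1−p₀)^(n−j); p = Σ P(X=j) over j with P(X=j) ≤ P(X=36)
p-value (two-sided) = 0.00001
At α=0.05: p < α → reject H₀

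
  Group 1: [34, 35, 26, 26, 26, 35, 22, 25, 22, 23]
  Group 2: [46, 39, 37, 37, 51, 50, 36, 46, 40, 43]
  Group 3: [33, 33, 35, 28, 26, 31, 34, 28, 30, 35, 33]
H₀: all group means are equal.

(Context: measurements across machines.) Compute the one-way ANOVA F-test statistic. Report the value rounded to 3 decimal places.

Group means [27.40, 42.50, 31.45], grand mean 33.710
SSB = Σnᵢ(x̄ᵢ−x̄)² = 1226.760; SSW = ΣΣ(x−x̄ᵢ)² = 617.627
MSB = 1226.760/2 = 613.3799; MSW = 617.627/28 = 22.0581
F = MSB/MSW = 27.8074
df = (2, 28)

test statistic = 27.807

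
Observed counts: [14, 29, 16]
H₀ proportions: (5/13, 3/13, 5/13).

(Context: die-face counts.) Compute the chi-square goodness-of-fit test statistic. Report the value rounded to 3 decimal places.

test statistic = 22.687

n = 59; E_i = n·p_i = [22.69, 13.62, 22.69]
χ² = (14−22.69)²/22.69 + (29−13.62)²/13.62 + (16−22.69)²/22.69 = 22.6870
df = 2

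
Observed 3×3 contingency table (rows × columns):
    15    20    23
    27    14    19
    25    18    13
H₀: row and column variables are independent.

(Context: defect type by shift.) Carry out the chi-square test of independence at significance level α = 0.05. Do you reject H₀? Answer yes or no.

reject H₀: no

Row totals [58, 60, 56], col totals [67, 52, 55], n=174
χ² = (15−22.33)²/22.33 + (20−17.33)²/17.33 + (23−18.33)²/18.33 + (27−23.10)²/23.10 + (14−17.93)²/17.93 + (19−18.97)²/18.97 + (25−21.56)²/21.56 + (18−16.74)²/16.74 + (13−17.70)²/17.70 = 7.4170
df = 4
p-value (upper-tail) = 0.11543
At α=0.05: p ≥ α → fail to reject H₀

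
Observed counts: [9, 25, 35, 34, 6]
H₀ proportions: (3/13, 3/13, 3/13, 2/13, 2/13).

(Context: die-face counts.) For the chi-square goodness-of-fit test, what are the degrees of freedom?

df = k − 1 = 5 − 1 = 4

degrees of freedom = 4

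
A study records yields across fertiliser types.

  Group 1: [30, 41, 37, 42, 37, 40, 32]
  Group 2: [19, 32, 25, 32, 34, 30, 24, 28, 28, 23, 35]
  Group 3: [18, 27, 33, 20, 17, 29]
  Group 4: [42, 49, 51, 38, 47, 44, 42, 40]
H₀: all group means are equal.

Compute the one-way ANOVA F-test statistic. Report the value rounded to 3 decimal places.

Group means [37.00, 28.18, 24.00, 44.12], grand mean 33.312
SSB = Σnᵢ(x̄ᵢ−x̄)² = 1840.364; SSW = ΣΣ(x−x̄ᵢ)² = 734.511
MSB = 1840.364/3 = 613.4545; MSW = 734.511/28 = 26.2325
F = MSB/MSW = 23.3852
df = (3, 28)

test statistic = 23.385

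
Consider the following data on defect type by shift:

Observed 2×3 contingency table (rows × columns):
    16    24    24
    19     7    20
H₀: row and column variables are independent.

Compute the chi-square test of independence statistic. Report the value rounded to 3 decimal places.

test statistic = 7.190

Row totals [64, 46], col totals [35, 31, 44], n=110
χ² = (16−20.36)²/20.36 + (24−18.04)²/18.04 + (24−25.60)²/25.60 + (19−14.64)²/14.64 + (7−12.96)²/12.96 + (20−18.40)²/18.40 = 7.1904
df = 2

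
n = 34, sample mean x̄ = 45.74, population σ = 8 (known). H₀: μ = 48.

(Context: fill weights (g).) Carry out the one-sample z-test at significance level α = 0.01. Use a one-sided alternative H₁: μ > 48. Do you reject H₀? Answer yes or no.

reject H₀: no

SE = σ/√n = 8/√34 = 1.3720
z = (x̄−μ₀)/SE = (45.74−48)/1.3720 = -1.6472
p-value (one-sided, H₁ greater) = 0.95025
At α=0.01: p ≥ α → fail to reject H₀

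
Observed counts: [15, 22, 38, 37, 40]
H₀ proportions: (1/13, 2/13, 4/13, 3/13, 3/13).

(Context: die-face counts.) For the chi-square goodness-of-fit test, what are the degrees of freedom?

degrees of freedom = 4

df = k − 1 = 5 − 1 = 4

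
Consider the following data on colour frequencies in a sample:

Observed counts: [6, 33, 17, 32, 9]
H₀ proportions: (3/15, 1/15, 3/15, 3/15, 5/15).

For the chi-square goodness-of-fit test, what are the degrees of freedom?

df = k − 1 = 5 − 1 = 4

degrees of freedom = 4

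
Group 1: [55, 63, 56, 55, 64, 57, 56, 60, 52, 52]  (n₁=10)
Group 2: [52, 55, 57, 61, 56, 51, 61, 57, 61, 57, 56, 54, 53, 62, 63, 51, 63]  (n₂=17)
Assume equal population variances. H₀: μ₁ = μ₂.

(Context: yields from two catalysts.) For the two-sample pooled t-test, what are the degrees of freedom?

df = n₁ + n₂ − 2 = 10 + 17 − 2 = 25

degrees of freedom = 25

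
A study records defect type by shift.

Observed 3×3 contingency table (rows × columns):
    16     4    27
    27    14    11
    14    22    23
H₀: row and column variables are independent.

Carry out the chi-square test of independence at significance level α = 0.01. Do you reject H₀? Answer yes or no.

reject H₀: yes

Row totals [47, 52, 59], col totals [57, 40, 61], n=158
χ² = (16−16.96)²/16.96 + (4−11.90)²/11.90 + (27−18.15)²/18.15 + (27−18.76)²/18.76 + (14−13.16)²/13.16 + (11−20.08)²/20.08 + (14−21.28)²/21.28 + (22−14.94)²/14.94 + (23−22.78)²/22.78 = 23.2294
df = 4
p-value (upper-tail) = 0.00011
At α=0.01: p < α → reject H₀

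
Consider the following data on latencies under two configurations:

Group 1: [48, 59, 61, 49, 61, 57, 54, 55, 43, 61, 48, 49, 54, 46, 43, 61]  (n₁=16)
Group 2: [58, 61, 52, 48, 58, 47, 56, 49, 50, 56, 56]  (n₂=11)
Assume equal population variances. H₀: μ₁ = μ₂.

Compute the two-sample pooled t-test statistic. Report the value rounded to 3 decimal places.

test statistic = -0.288

x̄₁=53.062, s₁=6.557, n₁=16
x̄₂=53.727, s₂=4.714, n₂=11
s_p² = [15·6.557² + 10·4.714²]/25 = 34.6848
SE = √(s_p²·(1/16+1/11)) = 2.3067
t = (53.062−53.727)/2.3067 = -0.2882
df = 25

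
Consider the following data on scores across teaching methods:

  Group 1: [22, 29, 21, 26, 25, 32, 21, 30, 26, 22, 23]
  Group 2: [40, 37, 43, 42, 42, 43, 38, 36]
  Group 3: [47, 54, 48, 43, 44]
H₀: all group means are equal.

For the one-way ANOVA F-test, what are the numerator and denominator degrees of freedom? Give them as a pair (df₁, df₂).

k = 3 groups, N = 24 total
df = (k−1, N−k) = (3−1, 24−3) = (2, 21)

degrees of freedom = [2, 21]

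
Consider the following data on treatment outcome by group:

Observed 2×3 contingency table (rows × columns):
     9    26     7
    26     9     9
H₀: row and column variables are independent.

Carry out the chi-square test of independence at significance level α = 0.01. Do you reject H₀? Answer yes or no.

reject H₀: yes

Row totals [42, 44], col totals [35, 35, 16], n=86
χ² = (9−17.09)²/17.09 + (26−17.09)²/17.09 + (7−7.81)²/7.81 + (26−17.91)²/17.91 + (9−17.91)²/17.91 + (9−8.19)²/8.19 = 16.7268
df = 2
p-value (upper-tail) = 0.00023
At α=0.01: p < α → reject H₀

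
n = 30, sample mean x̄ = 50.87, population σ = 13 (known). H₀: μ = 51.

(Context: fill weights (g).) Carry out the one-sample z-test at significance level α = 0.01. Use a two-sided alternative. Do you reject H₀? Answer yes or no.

SE = σ/√n = 13/√30 = 2.3735
z = (x̄−μ₀)/SE = (50.87−51)/2.3735 = -0.0548
p-value (two-sided) = 0.95632
At α=0.01: p ≥ α → fail to reject H₀

reject H₀: no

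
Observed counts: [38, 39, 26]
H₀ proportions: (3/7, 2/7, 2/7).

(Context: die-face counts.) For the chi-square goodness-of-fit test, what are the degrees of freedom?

df = k − 1 = 3 − 1 = 2

degrees of freedom = 2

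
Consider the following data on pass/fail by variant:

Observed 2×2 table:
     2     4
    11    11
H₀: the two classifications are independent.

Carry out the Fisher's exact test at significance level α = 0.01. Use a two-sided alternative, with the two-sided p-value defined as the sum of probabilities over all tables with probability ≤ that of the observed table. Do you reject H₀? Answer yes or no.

reject H₀: no

Margins: r₁=6, r₂=22, c₁=13, c₂=15, n=28
p_obs = C(6,2)·C(22,11)/C(28,13); sum pmf over tables with pmf ≤ p_obs
p-value (two-sided) = 0.65459
At α=0.01: p ≥ α → fail to reject H₀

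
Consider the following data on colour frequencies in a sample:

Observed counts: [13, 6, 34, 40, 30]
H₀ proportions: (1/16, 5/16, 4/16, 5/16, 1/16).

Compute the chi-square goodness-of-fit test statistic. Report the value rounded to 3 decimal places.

n = 123; E_i = n·p_i = [7.69, 38.44, 30.75, 38.44, 7.69]
χ² = (13−7.69)²/7.69 + (6−38.44)²/38.44 + (34−30.75)²/30.75 + (40−38.44)²/38.44 + (30−7.69)²/7.69 = 96.2130
df = 4

test statistic = 96.213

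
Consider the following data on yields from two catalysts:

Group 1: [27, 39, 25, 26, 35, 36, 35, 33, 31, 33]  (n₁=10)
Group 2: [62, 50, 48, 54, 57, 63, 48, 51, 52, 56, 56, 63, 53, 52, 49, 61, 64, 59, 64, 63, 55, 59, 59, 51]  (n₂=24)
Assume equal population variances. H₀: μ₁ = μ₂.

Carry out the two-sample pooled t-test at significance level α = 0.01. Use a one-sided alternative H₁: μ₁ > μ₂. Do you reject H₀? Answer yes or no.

x̄₁=32.000, s₁=4.667, n₁=10
x̄₂=56.208, s₂=5.405, n₂=24
s_p² = [9·4.667² + 23·5.405²]/32 = 27.1237
SE = √(s_p²·(1/10+1/24)) = 1.9602
t = (32.000−56.208)/1.9602 = -12.3497
df = 32
p-value (one-sided, H₁ greater) = 1.00000
At α=0.01: p ≥ α → fail to reject H₀

reject H₀: no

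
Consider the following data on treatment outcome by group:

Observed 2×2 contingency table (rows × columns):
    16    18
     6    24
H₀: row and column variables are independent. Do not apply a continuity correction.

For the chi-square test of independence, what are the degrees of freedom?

degrees of freedom = 1

df = (r−1)(c−1) = (2−1)·(2−1) = 1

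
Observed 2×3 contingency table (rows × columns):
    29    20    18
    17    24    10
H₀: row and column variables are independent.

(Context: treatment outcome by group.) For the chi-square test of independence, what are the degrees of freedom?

df = (r−1)(c−1) = (2−1)·(3−1) = 2

degrees of freedom = 2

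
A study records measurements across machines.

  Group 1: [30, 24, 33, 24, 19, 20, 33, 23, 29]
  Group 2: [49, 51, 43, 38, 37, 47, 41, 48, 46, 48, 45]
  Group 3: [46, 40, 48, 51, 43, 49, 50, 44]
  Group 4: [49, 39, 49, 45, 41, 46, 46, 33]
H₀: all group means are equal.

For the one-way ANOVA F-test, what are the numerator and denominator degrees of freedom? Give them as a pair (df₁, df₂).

k = 4 groups, N = 36 total
df = (k−1, N−k) = (4−1, 36−4) = (3, 32)

degrees of freedom = [3, 32]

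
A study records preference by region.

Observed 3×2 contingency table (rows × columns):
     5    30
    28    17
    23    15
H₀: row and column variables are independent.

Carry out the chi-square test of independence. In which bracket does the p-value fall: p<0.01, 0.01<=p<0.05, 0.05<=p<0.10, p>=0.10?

p-value bracket: p<0.01

Row totals [35, 45, 38], col totals [56, 62], n=118
χ² = (5−16.61)²/16.61 + (30−18.39)²/18.39 + (28−21.36)²/21.36 + (17−23.64)²/23.64 + (23−18.03)²/18.03 + (15−19.97)²/19.97 = 21.9820
df = 2
p-value (upper-tail) = 0.00002
→ bracket: p<0.01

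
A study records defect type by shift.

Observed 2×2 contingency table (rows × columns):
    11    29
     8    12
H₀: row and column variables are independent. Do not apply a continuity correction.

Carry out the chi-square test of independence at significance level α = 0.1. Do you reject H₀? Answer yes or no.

reject H₀: no

Row totals [40, 20], col totals [19, 41], n=60
χ² = (11−12.67)²/12.67 + (29−27.33)²/27.33 + (8−6.33)²/6.33 + (12−13.67)²/13.67 = 0.9628
df = 1
p-value (upper-tail) = 0.32649
At α=0.1: p ≥ α → fail to reject H₀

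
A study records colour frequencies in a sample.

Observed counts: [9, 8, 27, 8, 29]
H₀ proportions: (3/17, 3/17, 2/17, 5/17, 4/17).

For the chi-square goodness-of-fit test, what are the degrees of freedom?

degrees of freedom = 4

df = k − 1 = 5 − 1 = 4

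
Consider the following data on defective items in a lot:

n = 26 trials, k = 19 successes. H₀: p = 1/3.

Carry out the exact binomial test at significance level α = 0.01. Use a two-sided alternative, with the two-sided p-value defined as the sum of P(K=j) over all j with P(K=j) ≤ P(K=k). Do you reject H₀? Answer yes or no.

Exact binomial: n=26, k=19, p₀=1/3=0.3333
P(X=j) = C(n,j)·p₀^j·(1−p₀)^(n−j); p = Σ P(X=j) over j with P(X=j) ≤ P(X=19)
p-value (two-sided) = 0.00007
At α=0.01: p < α → reject H₀

reject H₀: yes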